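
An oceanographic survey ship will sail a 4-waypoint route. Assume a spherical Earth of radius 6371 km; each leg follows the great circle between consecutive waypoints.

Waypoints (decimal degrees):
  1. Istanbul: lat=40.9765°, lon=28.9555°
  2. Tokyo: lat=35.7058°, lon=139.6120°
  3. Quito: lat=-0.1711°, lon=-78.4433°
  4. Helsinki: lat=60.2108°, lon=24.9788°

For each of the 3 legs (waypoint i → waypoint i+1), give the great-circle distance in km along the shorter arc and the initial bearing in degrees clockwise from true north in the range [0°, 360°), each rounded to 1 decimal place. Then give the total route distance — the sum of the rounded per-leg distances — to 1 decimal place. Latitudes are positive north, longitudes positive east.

Leg 1: dist=8942.2 km, bearing=50.4°
Leg 2: dist=14441.7 km, bearing=53.4°
Leg 3: dist=10760.5 km, bearing=29.1°
Total: 34144.4 km

Leg 1: φ1=0.7151748, φ2=0.6231838, Δφ=-0.0919911, Δλ=1.9313203 rad; a=sin²(Δφ/2)+cosφ1·cosφ2·sin²(Δλ/2)=0.4167777442; c=2·atan2(√a, √(1-a))=1.403573550; dist=6371·c=8942.167 ≈ 8942.2 km; running total=8942.2 km
Leg 1 bearing: y=sinΔλ·cosφ2=0.75982113, x=cosφ1·sinφ2-sinφ1·cosφ2·cosΔλ=0.62846486; θ=atan2(y, x)=50.4051° ≈ 50.4°
Leg 2: φ1=0.6231838, φ2=-0.0029863, Δφ=-0.6261700, Δλ=-3.8057829 rad; a=sin²(Δφ/2)+cosφ1·cosφ2·sin²(Δλ/2)=0.8205705903; c=2·atan2(√a, √(1-a))=2.266780700; dist=6371·c=14441.660 ≈ 14441.7 km; running total=23383.9 km
Leg 2 bearing: y=sinΔλ·cosφ2=0.61641900, x=cosφ1·sinφ2-sinφ1·cosφ2·cosΔλ=0.45712755; θ=atan2(y, x)=53.4399° ≈ 53.4°
Leg 3: φ1=-0.0029863, φ2=1.0508767, Δφ=1.0538630, Δλ=1.8050562 rad; a=sin²(Δφ/2)+cosφ1·cosφ2·sin²(Δλ/2)=0.5589561506; c=2·atan2(√a, √(1-a))=1.688983580; dist=6371·c=10760.514 ≈ 10760.5 km; running total=34144.4 km
Leg 3 bearing: y=sinΔλ·cosφ2=0.48324071, x=cosφ1·sinφ2-sinφ1·cosφ2·cosΔλ=0.86751087; θ=atan2(y, x)=29.1197° ≈ 29.1°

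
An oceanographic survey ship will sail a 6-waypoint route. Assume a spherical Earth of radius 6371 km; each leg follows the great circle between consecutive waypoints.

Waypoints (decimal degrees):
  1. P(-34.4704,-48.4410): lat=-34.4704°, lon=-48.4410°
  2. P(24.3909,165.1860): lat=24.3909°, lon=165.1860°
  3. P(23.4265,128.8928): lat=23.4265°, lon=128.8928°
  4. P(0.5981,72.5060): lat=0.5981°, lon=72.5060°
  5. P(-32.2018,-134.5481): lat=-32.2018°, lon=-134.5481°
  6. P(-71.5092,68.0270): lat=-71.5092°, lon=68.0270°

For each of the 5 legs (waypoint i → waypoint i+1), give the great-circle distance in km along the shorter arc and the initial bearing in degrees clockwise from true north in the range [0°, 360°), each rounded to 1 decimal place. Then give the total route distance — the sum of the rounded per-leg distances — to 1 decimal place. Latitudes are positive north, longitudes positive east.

Leg 1: φ1=-0.6016220, φ2=0.4257015, Δφ=1.0273235, Δλ=3.7284945 rad; a=sin²(Δφ/2)+cosφ1·cosφ2·sin²(Δλ/2)=0.9294603939; c=2·atan2(√a, √(1-a))=2.603954870; dist=6371·c=16589.796 ≈ 16589.8 km; running total=16589.8 km
Leg 1 bearing: y=sinΔλ·cosφ2=-0.50435836, x=cosφ1·sinφ2-sinφ1·cosφ2·cosΔλ=-0.08875654; θ=atan2(y, x)=-99.9807° <0 so +360° → 260.0193° ≈ 260.0°
Leg 2: φ1=0.4257015, φ2=0.4088696, Δφ=-0.0168320, Δλ=-0.6334358 rad; a=sin²(Δφ/2)+cosφ1·cosφ2·sin²(Δλ/2)=0.0811321035; c=2·atan2(√a, √(1-a))=0.577672712; dist=6371·c=3680.353 ≈ 3680.4 km; running total=20270.2 km
Leg 2 bearing: y=sinΔλ·cosφ2=-0.54312626, x=cosφ1·sinφ2-sinφ1·cosφ2·cosΔλ=0.05667985; θ=atan2(y, x)=-84.0423° <0 so +360° → 275.9577° ≈ 276.0°
Leg 3: φ1=0.4088696, φ2=0.0104388, Δφ=-0.3984307, Δλ=-0.9841353 rad; a=sin²(Δφ/2)+cosφ1·cosφ2·sin²(Δλ/2)=0.2439627785; c=2·atan2(√a, √(1-a))=1.033198154; dist=6371·c=6582.505 ≈ 6582.5 km; running total=26852.7 km
Leg 3 bearing: y=sinΔλ·cosφ2=-0.83274835, x=cosφ1·sinφ2-sinφ1·cosφ2·cosΔλ=-0.21049928; θ=atan2(y, x)=-104.1859° <0 so +360° → 255.8141° ≈ 255.8°
Leg 4: φ1=0.0104388, φ2=-0.5620274, Δφ=-0.5724662, Δλ=-3.6137758 rad; a=sin²(Δφ/2)+cosφ1·cosφ2·sin²(Δλ/2)=0.8795536824; c=2·atan2(√a, √(1-a))=2.432737095; dist=6371·c=15498.968 ≈ 15499.0 km; running total=42351.7 km
Leg 4 bearing: y=sinΔλ·cosφ2=0.38486778, x=cosφ1·sinφ2-sinφ1·cosφ2·cosΔλ=-0.52500743; θ=atan2(y, x)=143.7559° ≈ 143.8°
Leg 5: φ1=-0.5620274, φ2=-1.2480710, Δφ=-0.6860436, Δλ=3.5356025 rad; a=sin²(Δφ/2)+cosφ1·cosφ2·sin²(Δλ/2)=0.3712061487; c=2·atan2(√a, √(1-a))=1.310271501; dist=6371·c=8347.740 ≈ 8347.7 km; running total=50699.4 km
Leg 5 bearing: y=sinΔλ·cosφ2=-0.12175292, x=cosφ1·sinφ2-sinφ1·cosφ2·cosΔλ=-0.95855349; θ=atan2(y, x)=-172.7612° <0 so +360° → 187.2388° ≈ 187.2°

Leg 1: dist=16589.8 km, bearing=260.0°
Leg 2: dist=3680.4 km, bearing=276.0°
Leg 3: dist=6582.5 km, bearing=255.8°
Leg 4: dist=15499.0 km, bearing=143.8°
Leg 5: dist=8347.7 km, bearing=187.2°
Total: 50699.4 km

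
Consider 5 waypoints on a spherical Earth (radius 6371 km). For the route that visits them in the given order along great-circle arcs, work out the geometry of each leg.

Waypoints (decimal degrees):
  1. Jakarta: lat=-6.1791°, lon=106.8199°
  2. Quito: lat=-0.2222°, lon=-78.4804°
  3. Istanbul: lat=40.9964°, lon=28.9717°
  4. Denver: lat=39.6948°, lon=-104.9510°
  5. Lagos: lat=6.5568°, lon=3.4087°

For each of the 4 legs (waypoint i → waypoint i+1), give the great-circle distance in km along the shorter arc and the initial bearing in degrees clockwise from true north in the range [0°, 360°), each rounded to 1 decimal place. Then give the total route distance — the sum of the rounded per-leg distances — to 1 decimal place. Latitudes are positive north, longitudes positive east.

Leg 1: dist=19091.7 km, bearing=140.2°
Leg 2: dist=11478.9 km, bearing=47.7°
Leg 3: dist=9904.7 km, bearing=326.3°
Leg 4: dist=11082.0 km, bearing=73.0°
Total: 51557.3 km

Leg 1: φ1=-0.1078456, φ2=-0.0038781, Δφ=0.1039675, Δλ=-3.2341003 rad; a=sin²(Δφ/2)+cosφ1·cosφ2·sin²(Δλ/2)=0.9947572387; c=2·atan2(√a, √(1-a))=2.996651987; dist=6371·c=19091.670 ≈ 19091.7 km; running total=19091.7 km
Leg 1 bearing: y=sinΔλ·cosφ2=0.09237511, x=cosφ1·sinφ2-sinφ1·cosφ2·cosΔλ=-0.11103125; θ=atan2(y, x)=140.2404° ≈ 140.2°
Leg 2: φ1=-0.0038781, φ2=0.7155222, Δφ=0.7194003, Δλ=1.8753929 rad; a=sin²(Δφ/2)+cosφ1·cosφ2·sin²(Δλ/2)=0.6144492351; c=2·atan2(√a, √(1-a))=1.801742286; dist=6371·c=11478.900 ≈ 11478.9 km; running total=30570.6 km
Leg 2 bearing: y=sinΔλ·cosφ2=0.72000812, x=cosφ1·sinφ2-sinφ1·cosφ2·cosΔλ=0.65512884; θ=atan2(y, x)=47.7012° ≈ 47.7°
Leg 3: φ1=0.7155222, φ2=0.6928050, Δφ=-0.0227172, Δλ=-2.3373921 rad; a=sin²(Δφ/2)+cosφ1·cosφ2·sin²(Δλ/2)=0.4919323314; c=2·atan2(√a, √(1-a))=1.554660289; dist=6371·c=9904.741 ≈ 9904.7 km; running total=40475.3 km
Leg 3 bearing: y=sinΔλ·cosφ2=-0.55422205, x=cosφ1·sinφ2-sinφ1·cosφ2·cosΔλ=0.83221246; θ=atan2(y, x)=-33.6621° <0 so +360° → 326.3379° ≈ 326.3°
Leg 4: φ1=0.6928050, φ2=0.1144377, Δφ=-0.5783672, Δλ=1.8912335 rad; a=sin²(Δφ/2)+cosφ1·cosφ2·sin²(Δλ/2)=0.5839239598; c=2·atan2(√a, √(1-a))=1.739442537; dist=6371·c=11081.988 ≈ 11082.0 km; running total=51557.3 km
Leg 4 bearing: y=sinΔλ·cosφ2=0.94288988, x=cosφ1·sinφ2-sinφ1·cosφ2·cosΔλ=0.28772512; θ=atan2(y, x)=73.0303° ≈ 73.0°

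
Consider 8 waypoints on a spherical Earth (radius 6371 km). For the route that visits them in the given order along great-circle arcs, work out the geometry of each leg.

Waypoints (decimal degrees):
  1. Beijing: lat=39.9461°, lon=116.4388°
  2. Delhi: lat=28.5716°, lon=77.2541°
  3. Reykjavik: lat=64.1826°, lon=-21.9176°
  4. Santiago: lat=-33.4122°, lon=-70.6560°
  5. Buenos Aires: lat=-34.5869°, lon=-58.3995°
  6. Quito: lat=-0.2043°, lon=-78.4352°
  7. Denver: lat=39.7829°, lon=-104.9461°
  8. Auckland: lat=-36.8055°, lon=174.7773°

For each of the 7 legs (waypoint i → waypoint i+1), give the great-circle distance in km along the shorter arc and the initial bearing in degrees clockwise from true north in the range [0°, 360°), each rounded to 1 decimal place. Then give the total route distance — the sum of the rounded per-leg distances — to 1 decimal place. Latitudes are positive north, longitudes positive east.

Leg 1: dist=3781.7 km, bearing=262.8°
Leg 2: dist=7595.9 km, bearing=332.4°
Leg 3: dist=11656.5 km, bearing=220.5°
Leg 4: dist=1136.7 km, bearing=100.0°
Leg 5: dist=4353.6 km, bearing=327.1°
Leg 6: dist=5196.6 km, bearing=331.9°
Leg 7: dist=11811.8 km, bearing=235.3°
Total: 45532.8 km

Leg 1: φ1=0.6971910, φ2=0.4986685, Δφ=-0.1985225, Δλ=-0.6839020 rad; a=sin²(Δφ/2)+cosφ1·cosφ2·sin²(Δλ/2)=0.0855270784; c=2·atan2(√a, √(1-a))=0.593575964; dist=6371·c=3781.672 ≈ 3781.7 km; running total=3781.7 km
Leg 1 bearing: y=sinΔλ·cosφ2=-0.55487911, x=cosφ1·sinφ2-sinφ1·cosφ2·cosΔλ=-0.07041282; θ=atan2(y, x)=-97.2320° <0 so +360° → 262.7680° ≈ 262.8°
Leg 2: φ1=0.4986685, φ2=1.1201977, Δφ=0.6215292, Δλ=-1.7308727 rad; a=sin²(Δφ/2)+cosφ1·cosφ2·sin²(Δλ/2)=0.3152214562; c=2·atan2(√a, √(1-a))=1.192264007; dist=6371·c=7595.914 ≈ 7595.9 km; running total=11377.6 km
Leg 2 bearing: y=sinΔλ·cosφ2=-0.42993662, x=cosφ1·sinφ2-sinφ1·cosφ2·cosΔλ=0.82376093; θ=atan2(y, x)=-27.5609° <0 so +360° → 332.4391° ≈ 332.4°
Leg 3: φ1=1.1201977, φ2=-0.5831529, Δφ=-1.7033506, Δλ=-0.8506456 rad; a=sin²(Δφ/2)+cosφ1·cosφ2·sin²(Δλ/2)=0.6279743775; c=2·atan2(√a, √(1-a))=1.829625349; dist=6371·c=11656.543 ≈ 11656.5 km; running total=23034.1 km
Leg 3 bearing: y=sinΔλ·cosφ2=-0.62747228, x=cosφ1·sinφ2-sinφ1·cosφ2·cosΔλ=-0.73536982; θ=atan2(y, x)=-139.5267° <0 so +360° → 220.4733° ≈ 220.5°
Leg 4: φ1=-0.5831529, φ2=-0.6036553, Δφ=-0.0205024, Δλ=0.2139163 rad; a=sin²(Δφ/2)+cosφ1·cosφ2·sin²(Δλ/2)=0.0079368106; c=2·atan2(√a, √(1-a))=0.178414098; dist=6371·c=1136.676 ≈ 1136.7 km; running total=24170.8 km
Leg 4 bearing: y=sinΔλ·cosφ2=0.17476997, x=cosφ1·sinφ2-sinφ1·cosφ2·cosΔλ=-0.03083388; θ=atan2(y, x)=100.0055° ≈ 100.0°
Leg 5: φ1=-0.6036553, φ2=-0.0035657, Δφ=0.6000896, Δλ=-0.3496889 rad; a=sin²(Δφ/2)+cosφ1·cosφ2·sin²(Δλ/2)=0.1122696345; c=2·atan2(√a, √(1-a))=0.683351856; dist=6371·c=4353.635 ≈ 4353.6 km; running total=28524.4 km
Leg 5 bearing: y=sinΔλ·cosφ2=-0.34260340, x=cosφ1·sinφ2-sinφ1·cosφ2·cosΔλ=0.53036173; θ=atan2(y, x)=-32.8617° <0 so +360° → 327.1383° ≈ 327.1°
Leg 6: φ1=-0.0035657, φ2=0.6943426, Δφ=0.6979083, Δλ=-0.4627025 rad; a=sin²(Δφ/2)+cosφ1·cosφ2·sin²(Δλ/2)=0.1573084869; c=2·atan2(√a, √(1-a))=0.815666755; dist=6371·c=5196.613 ≈ 5196.6 km; running total=33721.0 km
Leg 6 bearing: y=sinΔλ·cosφ2=-0.34302248, x=cosφ1·sinφ2-sinφ1·cosφ2·cosΔλ=0.64232833; θ=atan2(y, x)=-28.1035° <0 so +360° → 331.8965° ≈ 331.9°
Leg 7: φ1=0.6943426, φ2=-0.6423772, Δφ=-1.3367197, Δλ=4.8820943 rad; a=sin²(Δφ/2)+cosφ1·cosφ2·sin²(Δλ/2)=0.6397169239; c=2·atan2(√a, √(1-a))=1.854000745; dist=6371·c=11811.839 ≈ 11811.8 km; running total=45532.8 km
Leg 7 bearing: y=sinΔλ·cosφ2=-0.78917184, x=cosφ1·sinφ2-sinφ1·cosφ2·cosΔλ=-0.54692278; θ=atan2(y, x)=-124.7233° <0 so +360° → 235.2767° ≈ 235.3°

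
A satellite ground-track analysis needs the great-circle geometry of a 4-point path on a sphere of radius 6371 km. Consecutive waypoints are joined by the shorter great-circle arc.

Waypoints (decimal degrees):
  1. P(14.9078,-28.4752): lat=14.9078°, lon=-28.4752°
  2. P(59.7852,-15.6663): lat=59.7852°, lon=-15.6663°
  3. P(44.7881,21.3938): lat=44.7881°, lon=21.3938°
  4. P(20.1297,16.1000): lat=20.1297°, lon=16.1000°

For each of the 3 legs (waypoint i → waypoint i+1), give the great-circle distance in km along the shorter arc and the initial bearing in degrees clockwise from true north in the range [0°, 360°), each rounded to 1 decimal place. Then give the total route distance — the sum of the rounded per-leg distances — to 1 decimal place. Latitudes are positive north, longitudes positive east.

Leg 1: dist=5098.5 km, bearing=8.9°
Leg 2: dist=2962.9 km, bearing=107.5°
Leg 3: dist=2785.0 km, bearing=191.8°
Total: 10846.4 km

Leg 1: φ1=0.2601902, φ2=1.0434486, Δφ=0.7832584, Δλ=0.2235575 rad; a=sin²(Δφ/2)+cosφ1·cosφ2·sin²(Δλ/2)=0.1517417569; c=2·atan2(√a, √(1-a))=0.800265138; dist=6371·c=5098.489 ≈ 5098.5 km; running total=5098.5 km
Leg 1 bearing: y=sinΔλ·cosφ2=0.11156900, x=cosφ1·sinφ2-sinφ1·cosφ2·cosΔλ=0.70881390; θ=atan2(y, x)=8.9451° ≈ 8.9°
Leg 2: φ1=1.0434486, φ2=0.7816998, Δφ=-0.2617488, Δλ=0.6468208 rad; a=sin²(Δφ/2)+cosφ1·cosφ2·sin²(Δλ/2)=0.0531030464; c=2·atan2(√a, √(1-a))=0.465061675; dist=6371·c=2962.908 ≈ 2962.9 km; running total=8061.4 km
Leg 2 bearing: y=sinΔλ·cosφ2=0.42771271, x=cosφ1·sinφ2-sinφ1·cosφ2·cosΔλ=-0.13488622; θ=atan2(y, x)=107.5035° ≈ 107.5°
Leg 3: φ1=0.7816998, φ2=0.3513295, Δφ=-0.4303703, Δλ=-0.0923942 rad; a=sin²(Δφ/2)+cosφ1·cosφ2·sin²(Δλ/2)=0.0470154601; c=2·atan2(√a, √(1-a))=0.437133075; dist=6371·c=2784.975 ≈ 2785.0 km; running total=10846.4 km
Leg 3 bearing: y=sinΔλ·cosφ2=-0.08662705, x=cosφ1·sinφ2-sinφ1·cosφ2·cosΔλ=-0.41438603; θ=atan2(y, x)=-168.1924° <0 so +360° → 191.8076° ≈ 191.8°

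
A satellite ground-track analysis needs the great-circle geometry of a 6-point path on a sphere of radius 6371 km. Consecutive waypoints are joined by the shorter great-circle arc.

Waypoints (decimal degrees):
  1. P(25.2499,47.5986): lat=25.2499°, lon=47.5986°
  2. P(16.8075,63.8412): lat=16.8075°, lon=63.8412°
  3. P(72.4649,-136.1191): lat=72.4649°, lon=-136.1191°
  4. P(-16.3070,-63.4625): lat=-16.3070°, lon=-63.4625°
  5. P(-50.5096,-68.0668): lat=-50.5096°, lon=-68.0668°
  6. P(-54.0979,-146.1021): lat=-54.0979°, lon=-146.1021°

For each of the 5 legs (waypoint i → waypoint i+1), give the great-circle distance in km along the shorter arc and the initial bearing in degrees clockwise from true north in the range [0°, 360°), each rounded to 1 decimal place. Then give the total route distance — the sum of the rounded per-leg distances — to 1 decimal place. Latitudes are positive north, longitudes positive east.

Leg 1: dist=1927.0 km, bearing=116.0°
Leg 2: dist=9978.1 km, bearing=5.9°
Leg 3: dist=11170.6 km, bearing=111.3°
Leg 4: dist=3825.4 km, bearing=185.2°
Leg 5: dist=5045.8 km, bearing=233.7°
Total: 31946.9 km

Leg 1: φ1=0.4406939, φ2=0.2933462, Δφ=-0.1473477, Δλ=0.2834868 rad; a=sin²(Δφ/2)+cosφ1·cosφ2·sin²(Δλ/2)=0.0226971769; c=2·atan2(√a, √(1-a))=0.302463268; dist=6371·c=1926.993 ≈ 1927.0 km; running total=1927.0 km
Leg 1 bearing: y=sinΔλ·cosφ2=0.26775648, x=cosφ1·sinφ2-sinφ1·cosφ2·cosΔλ=-0.13051639; θ=atan2(y, x)=115.9867° ≈ 116.0°
Leg 2: φ1=0.2933462, φ2=1.2647511, Δφ=0.9714049, Δλ=-3.4899656 rad; a=sin²(Δφ/2)+cosφ1·cosφ2·sin²(Δλ/2)=0.4976865713; c=2·atan2(√a, √(1-a))=1.566169453; dist=6371·c=9978.066 ≈ 9978.1 km; running total=11905.1 km
Leg 2 bearing: y=sinΔλ·cosφ2=0.10285105, x=cosφ1·sinφ2-sinφ1·cosφ2·cosΔλ=0.99468601; θ=atan2(y, x)=5.9034° ≈ 5.9°
Leg 3: φ1=1.2647511, φ2=-0.2846108, Δφ=-1.5493619, Δλ=1.2680969 rad; a=sin²(Δφ/2)+cosφ1·cosφ2·sin²(Δλ/2)=0.5907679184; c=2·atan2(√a, √(1-a))=1.753344341; dist=6371·c=11170.557 ≈ 11170.6 km; running total=23075.7 km
Leg 3 bearing: y=sinΔλ·cosφ2=0.91613527, x=cosφ1·sinφ2-sinφ1·cosφ2·cosΔλ=-0.35740860; θ=atan2(y, x)=111.3121° ≈ 111.3°
Leg 4: φ1=-0.2846108, φ2=-0.8815588, Δφ=-0.5969480, Δλ=-0.0803602 rad; a=sin²(Δφ/2)+cosφ1·cosφ2·sin²(Δλ/2)=0.0874573347; c=2·atan2(√a, √(1-a))=0.600443118; dist=6371·c=3825.423 ≈ 3825.4 km; running total=26901.1 km
Leg 4 bearing: y=sinΔλ·cosφ2=-0.05104999, x=cosφ1·sinφ2-sinφ1·cosφ2·cosΔλ=-0.56269716; θ=atan2(y, x)=-174.8161° <0 so +360° → 185.1839° ≈ 185.2°
Leg 5: φ1=-0.8815588, φ2=-0.9441865, Δφ=-0.0626276, Δλ=-1.3619729 rad; a=sin²(Δφ/2)+cosφ1·cosφ2·sin²(Δλ/2)=0.1487860903; c=2·atan2(√a, √(1-a))=0.791993513; dist=6371·c=5045.791 ≈ 5045.8 km; running total=31946.9 km
Leg 5 bearing: y=sinΔλ·cosφ2=-0.57366276, x=cosφ1·sinφ2-sinφ1·cosφ2·cosΔλ=-0.42131484; θ=atan2(y, x)=-126.2947° <0 so +360° → 233.7053° ≈ 233.7°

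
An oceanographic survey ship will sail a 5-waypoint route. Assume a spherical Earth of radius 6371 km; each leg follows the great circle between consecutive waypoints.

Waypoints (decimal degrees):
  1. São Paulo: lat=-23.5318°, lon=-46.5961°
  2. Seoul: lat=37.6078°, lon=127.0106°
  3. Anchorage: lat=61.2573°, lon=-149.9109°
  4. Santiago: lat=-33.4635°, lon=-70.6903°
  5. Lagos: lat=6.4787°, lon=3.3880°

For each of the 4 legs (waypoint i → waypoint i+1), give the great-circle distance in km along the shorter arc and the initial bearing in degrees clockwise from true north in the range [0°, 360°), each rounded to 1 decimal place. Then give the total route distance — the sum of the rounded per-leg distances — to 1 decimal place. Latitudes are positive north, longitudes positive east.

Leg 1: φ1=-0.4107074, φ2=0.6563799, Δφ=1.0670873, Δλ=3.0300085 rad; a=sin²(Δφ/2)+cosφ1·cosφ2·sin²(Δλ/2)=0.9827284591; c=2·atan2(√a, √(1-a))=2.877987627; dist=6371·c=18335.659 ≈ 18335.7 km; running total=18335.7 km
Leg 1 bearing: y=sinΔλ·cosφ2=0.08821436, x=cosφ1·sinφ2-sinφ1·cosφ2·cosΔλ=0.24517579; θ=atan2(y, x)=19.7888° ≈ 19.8°
Leg 2: φ1=0.6563799, φ2=1.0691416, Δφ=0.4127616, Δλ=-4.8331919 rad; a=sin²(Δφ/2)+cosφ1·cosφ2·sin²(Δλ/2)=0.2095144701; c=2·atan2(√a, √(1-a))=0.950875084; dist=6371·c=6058.025 ≈ 6058.0 km; running total=24393.7 km
Leg 2 bearing: y=sinΔλ·cosφ2=0.47737252, x=cosφ1·sinφ2-sinφ1·cosφ2·cosΔλ=0.65923297; θ=atan2(y, x)=35.9095° ≈ 35.9°
Leg 3: φ1=1.0691416, φ2=-0.5840483, Δφ=-1.6531898, Δλ=1.3826603 rad; a=sin²(Δφ/2)+cosφ1·cosφ2·sin²(Δλ/2)=0.7042183140; c=2·atan2(√a, √(1-a))=1.991536985; dist=6371·c=12688.082 ≈ 12688.1 km; running total=37081.8 km
Leg 3 bearing: y=sinΔλ·cosφ2=0.81951678, x=cosφ1·sinφ2-sinφ1·cosφ2·cosΔλ=-0.40195992; θ=atan2(y, x)=116.1272° ≈ 116.1°
Leg 4: φ1=-0.5840483, φ2=0.1130746, Δφ=0.6971229, Δλ=1.2929102 rad; a=sin²(Δφ/2)+cosφ1·cosφ2·sin²(Δλ/2)=0.4174139241; c=2·atan2(√a, √(1-a))=1.404863769; dist=6371·c=8950.387 ≈ 8950.4 km; running total=46032.2 km
Leg 4 bearing: y=sinΔλ·cosφ2=0.95549634, x=cosφ1·sinφ2-sinφ1·cosφ2·cosΔλ=0.24442770; θ=atan2(y, x)=75.6508° ≈ 75.7°

Leg 1: dist=18335.7 km, bearing=19.8°
Leg 2: dist=6058.0 km, bearing=35.9°
Leg 3: dist=12688.1 km, bearing=116.1°
Leg 4: dist=8950.4 km, bearing=75.7°
Total: 46032.2 km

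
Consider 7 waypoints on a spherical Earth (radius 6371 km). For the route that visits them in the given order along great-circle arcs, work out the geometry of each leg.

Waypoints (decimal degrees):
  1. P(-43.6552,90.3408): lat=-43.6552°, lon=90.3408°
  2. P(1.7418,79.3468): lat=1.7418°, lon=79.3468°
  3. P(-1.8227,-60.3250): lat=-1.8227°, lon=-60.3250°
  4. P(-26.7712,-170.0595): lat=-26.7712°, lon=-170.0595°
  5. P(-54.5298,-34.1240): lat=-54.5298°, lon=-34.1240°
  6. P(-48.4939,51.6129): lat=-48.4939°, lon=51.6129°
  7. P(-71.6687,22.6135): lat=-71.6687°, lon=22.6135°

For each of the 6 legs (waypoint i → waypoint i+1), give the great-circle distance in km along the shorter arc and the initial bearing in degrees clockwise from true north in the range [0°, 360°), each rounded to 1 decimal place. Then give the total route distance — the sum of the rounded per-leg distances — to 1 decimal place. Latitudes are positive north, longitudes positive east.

Leg 1: φ1=-0.7619270, φ2=0.0304001, Δφ=0.7923271, Δλ=-0.1918815 rad; a=sin²(Δφ/2)+cosφ1·cosφ2·sin²(Δλ/2)=0.1555409710; c=2·atan2(√a, √(1-a))=0.810801000; dist=6371·c=5165.613 ≈ 5165.6 km; running total=5165.6 km
Leg 1 bearing: y=sinΔλ·cosφ2=-0.19061808, x=cosφ1·sinφ2-sinφ1·cosφ2·cosΔλ=0.69932586; θ=atan2(y, x)=-15.2469° <0 so +360° → 344.7531° ≈ 344.8°
Leg 2: φ1=0.0304001, φ2=-0.0318121, Δφ=-0.0622123, Δλ=-2.4377328 rad; a=sin²(Δφ/2)+cosφ1·cosφ2·sin²(Δλ/2)=0.8812894471; c=2·atan2(√a, √(1-a))=2.438086700; dist=6371·c=15533.050 ≈ 15533.1 km; running total=20698.7 km
Leg 2 bearing: y=sinΔλ·cosφ2=-0.64683763, x=cosφ1·sinφ2-sinφ1·cosφ2·cosΔλ=-0.00863180; θ=atan2(y, x)=-90.7645° <0 so +360° → 269.2355° ≈ 269.2°
Leg 3: φ1=-0.0318121, φ2=-0.4672456, Δφ=-0.4354335, Δλ=-1.9152283 rad; a=sin²(Δφ/2)+cosφ1·cosφ2·sin²(Δλ/2)=0.6434948373; c=2·atan2(√a, √(1-a))=1.861879159; dist=6371·c=11862.032 ≈ 11862.0 km; running total=32560.7 km
Leg 3 bearing: y=sinΔλ·cosφ2=-0.84037515, x=cosφ1·sinφ2-sinφ1·cosφ2·cosΔλ=-0.45978967; θ=atan2(y, x)=-118.6841° <0 so +360° → 241.3159° ≈ 241.3°
Leg 4: φ1=-0.4672456, φ2=-0.9517246, Δφ=-0.4844790, Δλ=2.3725220 rad; a=sin²(Δφ/2)+cosφ1·cosφ2·sin²(Δλ/2)=0.5027167857; c=2·atan2(√a, √(1-a))=1.576229925; dist=6371·c=10042.161 ≈ 10042.2 km; running total=42602.9 km
Leg 4 bearing: y=sinΔλ·cosφ2=0.40356562, x=cosφ1·sinφ2-sinφ1·cosφ2·cosΔλ=-0.91493457; θ=atan2(y, x)=156.1984° ≈ 156.2°
Leg 5: φ1=-0.9517246, φ2=-0.8463782, Δφ=0.1053463, Δλ=1.4963912 rad; a=sin²(Δφ/2)+cosφ1·cosφ2·sin²(Δλ/2)=0.1807543399; c=2·atan2(√a, √(1-a))=0.878259928; dist=6371·c=5595.394 ≈ 5595.4 km; running total=48198.3 km
Leg 5 bearing: y=sinΔλ·cosφ2=0.66086623, x=cosφ1·sinφ2-sinφ1·cosφ2·cosΔλ=-0.39444221; θ=atan2(y, x)=120.8311° ≈ 120.8°
Leg 6: φ1=-0.8463782, φ2=-1.2508548, Δφ=-0.4044766, Δλ=-0.5061350 rad; a=sin²(Δφ/2)+cosφ1·cosφ2·sin²(Δλ/2)=0.0534114960; c=2·atan2(√a, √(1-a))=0.466435335; dist=6371·c=2971.660 ≈ 2971.7 km; running total=51170.0 km
Leg 6 bearing: y=sinΔλ·cosφ2=-0.15247511, x=cosφ1·sinφ2-sinφ1·cosφ2·cosΔλ=-0.42306757; θ=atan2(y, x)=-160.1807° <0 so +360° → 199.8193° ≈ 199.8°

Leg 1: dist=5165.6 km, bearing=344.8°
Leg 2: dist=15533.1 km, bearing=269.2°
Leg 3: dist=11862.0 km, bearing=241.3°
Leg 4: dist=10042.2 km, bearing=156.2°
Leg 5: dist=5595.4 km, bearing=120.8°
Leg 6: dist=2971.7 km, bearing=199.8°
Total: 51170.0 km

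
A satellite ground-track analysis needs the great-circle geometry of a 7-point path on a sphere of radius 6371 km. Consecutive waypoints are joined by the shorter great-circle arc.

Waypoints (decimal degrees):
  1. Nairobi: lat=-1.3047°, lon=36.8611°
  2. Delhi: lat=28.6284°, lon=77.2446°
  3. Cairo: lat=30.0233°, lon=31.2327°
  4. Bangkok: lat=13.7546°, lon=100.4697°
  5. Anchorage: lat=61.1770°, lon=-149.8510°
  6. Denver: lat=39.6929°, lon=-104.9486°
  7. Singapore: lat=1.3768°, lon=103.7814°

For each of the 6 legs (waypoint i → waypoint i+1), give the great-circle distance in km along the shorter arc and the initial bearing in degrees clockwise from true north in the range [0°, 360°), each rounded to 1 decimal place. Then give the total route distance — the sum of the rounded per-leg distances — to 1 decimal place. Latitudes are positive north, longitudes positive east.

Leg 1: dist=5436.2 km, bearing=49.0°
Leg 2: dist=4433.0 km, bearing=283.6°
Leg 3: dist=7266.4 km, bearing=87.9°
Leg 4: dist=9685.0 km, bearing=27.0°
Leg 5: dist=3856.6 km, bearing=107.3°
Leg 6: dist=14593.2 km, bearing=320.3°
Total: 45270.4 km

Leg 1: φ1=-0.0227713, φ2=0.4996598, Δφ=0.5224312, Δλ=0.7048250 rad; a=sin²(Δφ/2)+cosφ1·cosφ2·sin²(Δλ/2)=0.1712410263; c=2·atan2(√a, √(1-a))=0.853276619; dist=6371·c=5436.225 ≈ 5436.2 km; running total=5436.2 km
Leg 1 bearing: y=sinΔλ·cosφ2=0.56869187, x=cosφ1·sinφ2-sinφ1·cosφ2·cosΔλ=0.49422637; θ=atan2(y, x)=49.0075° ≈ 49.0°
Leg 2: φ1=0.4996598, φ2=0.5240054, Δφ=0.0243456, Δλ=-0.8030592 rad; a=sin²(Δφ/2)+cosφ1·cosφ2·sin²(Δλ/2)=0.1162304061; c=2·atan2(√a, √(1-a))=0.695803058; dist=6371·c=4432.961 ≈ 4433.0 km; running total=9869.2 km
Leg 2 bearing: y=sinΔλ·cosφ2=-0.62294513, x=cosφ1·sinφ2-sinφ1·cosφ2·cosΔλ=0.15107270; θ=atan2(y, x)=-76.3682° <0 so +360° → 283.6318° ≈ 283.6°
Leg 3: φ1=0.5240054, φ2=0.2400631, Δφ=-0.2839424, Δλ=1.2084136 rad; a=sin²(Δφ/2)+cosφ1·cosφ2·sin²(Δλ/2)=0.2914498452; c=2·atan2(√a, √(1-a))=1.140543820; dist=6371·c=7266.405 ≈ 7266.4 km; running total=17135.6 km
Leg 3 bearing: y=sinΔλ·cosφ2=0.90824022, x=cosφ1·sinφ2-sinφ1·cosφ2·cosΔλ=0.03357139; θ=atan2(y, x)=87.8831° ≈ 87.9°
Leg 4: φ1=0.2400631, φ2=1.0677401, Δφ=0.8276770, Δλ=-4.3689204 rad; a=sin²(Δφ/2)+cosφ1·cosφ2·sin²(Δλ/2)=0.4746938119; c=2·atan2(√a, √(1-a))=1.520162317; dist=6371·c=9684.954 ≈ 9685.0 km; running total=26820.6 km
Leg 4 bearing: y=sinΔλ·cosφ2=0.45394672, x=cosφ1·sinφ2-sinφ1·cosφ2·cosΔλ=0.88959022; θ=atan2(y, x)=27.0347° ≈ 27.0°
Leg 5: φ1=1.0677401, φ2=0.6927718, Δφ=-0.3749683, Δλ=0.7836947 rad; a=sin²(Δφ/2)+cosφ1·cosφ2·sin²(Δλ/2)=0.0888444274; c=2·atan2(√a, √(1-a))=0.605335652; dist=6371·c=3856.593 ≈ 3856.6 km; running total=30677.2 km
Leg 5 bearing: y=sinΔλ·cosφ2=0.54317597, x=cosφ1·sinφ2-sinφ1·cosφ2·cosΔλ=-0.16960025; θ=atan2(y, x)=107.3404° ≈ 107.3°
Leg 6: φ1=0.6927718, φ2=0.0240297, Δφ=-0.6687421, Δλ=3.6430257 rad; a=sin²(Δφ/2)+cosφ1·cosφ2·sin²(Δλ/2)=0.8296056465; c=2·atan2(√a, √(1-a))=2.290565733; dist=6371·c=14593.194 ≈ 14593.2 km; running total=45270.4 km
Leg 6 bearing: y=sinΔλ·cosφ2=-0.48054393, x=cosφ1·sinφ2-sinφ1·cosφ2·cosΔλ=0.57837531; θ=atan2(y, x)=-39.7215° <0 so +360° → 320.2785° ≈ 320.3°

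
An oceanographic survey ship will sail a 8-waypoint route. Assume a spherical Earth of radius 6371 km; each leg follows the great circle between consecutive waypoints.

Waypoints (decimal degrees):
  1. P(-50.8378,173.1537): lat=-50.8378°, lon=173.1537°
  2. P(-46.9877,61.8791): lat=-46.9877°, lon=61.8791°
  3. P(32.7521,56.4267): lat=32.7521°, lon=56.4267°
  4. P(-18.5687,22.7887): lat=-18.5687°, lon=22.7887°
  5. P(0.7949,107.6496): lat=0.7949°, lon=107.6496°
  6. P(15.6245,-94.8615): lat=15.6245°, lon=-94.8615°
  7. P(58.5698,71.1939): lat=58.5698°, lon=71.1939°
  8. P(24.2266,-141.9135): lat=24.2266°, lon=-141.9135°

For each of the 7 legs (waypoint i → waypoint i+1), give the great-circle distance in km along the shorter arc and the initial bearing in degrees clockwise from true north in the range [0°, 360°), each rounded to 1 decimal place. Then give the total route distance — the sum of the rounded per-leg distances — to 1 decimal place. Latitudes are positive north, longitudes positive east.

Leg 1: dist=7311.6 km, bearing=224.2°
Leg 2: dist=8883.5 km, bearing=355.3°
Leg 3: dist=6734.3 km, bearing=217.1°
Leg 4: dist=9494.2 km, bearing=87.6°
Leg 5: dist=16941.2 km, bearing=52.6°
Leg 6: dist=11667.3 km, bearing=7.5°
Leg 7: dist=10314.7 km, bearing=29.9°
Total: 71346.8 km

Leg 1: φ1=-0.8872870, φ2=-0.8200901, Δφ=0.0671969, Δλ=-1.9421081 rad; a=sin²(Δφ/2)+cosφ1·cosφ2·sin²(Δλ/2)=0.2946792190; c=2·atan2(√a, √(1-a))=1.147638752; dist=6371·c=7311.606 ≈ 7311.6 km; running total=7311.6 km
Leg 1 bearing: y=sinΔλ·cosφ2=-0.63566794, x=cosφ1·sinφ2-sinφ1·cosφ2·cosΔλ=-0.65368171; θ=atan2(y, x)=-135.8004° <0 so +360° → 224.1996° ≈ 224.2°
Leg 2: φ1=-0.8200901, φ2=0.5716320, Δφ=1.3917221, Δλ=-0.0951623 rad; a=sin²(Δφ/2)+cosφ1·cosφ2·sin²(Δλ/2)=0.4122385086; c=2·atan2(√a, √(1-a))=1.394359354; dist=6371·c=8883.463 ≈ 8883.5 km; running total=16195.1 km
Leg 2 bearing: y=sinΔλ·cosφ2=-0.07991261, x=cosφ1·sinφ2-sinφ1·cosφ2·cosΔλ=0.98122661; θ=atan2(y, x)=-4.6560° <0 so +360° → 355.3440° ≈ 355.3°
Leg 3: φ1=0.5716320, φ2=-0.3240850, Δφ=-0.8957169, Δλ=-0.5870939 rad; a=sin²(Δφ/2)+cosφ1·cosφ2·sin²(Δλ/2)=0.2542674815; c=2·atan2(√a, √(1-a))=1.057025155; dist=6371·c=6734.307 ≈ 6734.3 km; running total=22929.4 km
Leg 3 bearing: y=sinΔλ·cosφ2=-0.52510692, x=cosφ1·sinφ2-sinφ1·cosφ2·cosΔλ=-0.69478403; θ=atan2(y, x)=-142.9186° <0 so +360° → 217.0814° ≈ 217.1°
Leg 4: φ1=-0.3240850, φ2=0.0138736, Δφ=0.3379586, Δλ=1.4811021 rad; a=sin²(Δφ/2)+cosφ1·cosφ2·sin²(Δλ/2)=0.4597574831; c=2·atan2(√a, √(1-a))=1.490224144; dist=6371·c=9494.218 ≈ 9494.2 km; running total=32423.6 km
Leg 4 bearing: y=sinΔλ·cosφ2=0.99588432, x=cosφ1·sinφ2-sinφ1·cosφ2·cosΔλ=0.04167231; θ=atan2(y, x)=87.6039° ≈ 87.6°
Leg 5: φ1=0.0138736, φ2=0.2726990, Δφ=0.2588253, Δλ=-3.5344855 rad; a=sin²(Δφ/2)+cosφ1·cosφ2·sin²(Δλ/2)=0.9429231712; c=2·atan2(√a, √(1-a))=2.659111271; dist=6371·c=16941.198 ≈ 16941.2 km; running total=49364.8 km
Leg 5 bearing: y=sinΔλ·cosφ2=0.36871468, x=cosφ1·sinφ2-sinφ1·cosφ2·cosΔλ=0.28164826; θ=atan2(y, x)=52.6251° ≈ 52.6°
Leg 6: φ1=0.2726990, φ2=1.0222359, Δφ=0.7495369, Δλ=2.8982135 rad; a=sin²(Δφ/2)+cosφ1·cosφ2·sin²(Δλ/2)=0.6287880091; c=2·atan2(√a, √(1-a))=1.831309060; dist=6371·c=11667.270 ≈ 11667.3 km; running total=61032.1 km
Leg 6 bearing: y=sinΔλ·cosφ2=0.12566317, x=cosφ1·sinφ2-sinφ1·cosφ2·cosΔλ=0.95805186; θ=atan2(y, x)=7.4726° ≈ 7.5°
Leg 7: φ1=1.0222359, φ2=0.4228339, Δφ=-0.5994019, Δλ=-3.7194258 rad; a=sin²(Δφ/2)+cosφ1·cosφ2·sin²(Δλ/2)=0.5240958492; c=2·atan2(√a, √(1-a))=1.619006698; dist=6371·c=10314.692 ≈ 10314.7 km; running total=71346.8 km
Leg 7 bearing: y=sinΔλ·cosφ2=0.49810526, x=cosφ1·sinφ2-sinφ1·cosφ2·cosΔλ=0.86577636; θ=atan2(y, x)=29.9130° ≈ 29.9°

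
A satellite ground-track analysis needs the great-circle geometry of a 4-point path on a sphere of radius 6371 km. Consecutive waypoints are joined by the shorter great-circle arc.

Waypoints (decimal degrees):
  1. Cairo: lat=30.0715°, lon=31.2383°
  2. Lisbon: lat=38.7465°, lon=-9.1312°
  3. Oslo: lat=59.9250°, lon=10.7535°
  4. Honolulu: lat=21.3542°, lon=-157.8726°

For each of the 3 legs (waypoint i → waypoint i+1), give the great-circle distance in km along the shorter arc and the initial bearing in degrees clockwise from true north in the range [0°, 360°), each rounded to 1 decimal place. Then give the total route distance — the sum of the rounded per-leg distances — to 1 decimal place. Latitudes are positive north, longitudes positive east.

Leg 1: dist=3794.2 km, bearing=295.8°
Leg 2: dist=2736.6 km, bearing=24.2°
Leg 3: dist=10918.2 km, bearing=349.3°
Total: 17449.0 km

Leg 1: φ1=0.5248467, φ2=0.6762540, Δφ=0.1514073, Δλ=-0.7045807 rad; a=sin²(Δφ/2)+cosφ1·cosφ2·sin²(Δλ/2)=0.0860780581; c=2·atan2(√a, √(1-a))=0.595543244; dist=6371·c=3794.206 ≈ 3794.2 km; running total=3794.2 km
Leg 1 bearing: y=sinΔλ·cosφ2=-0.50516719, x=cosφ1·sinφ2-sinφ1·cosφ2·cosΔλ=0.24388647; θ=atan2(y, x)=-64.2295° <0 so +360° → 295.7705° ≈ 295.8°
Leg 2: φ1=0.6762540, φ2=1.0458886, Δφ=0.3696346, Δλ=0.3470535 rad; a=sin²(Δφ/2)+cosφ1·cosφ2·sin²(Δλ/2)=0.0454215755; c=2·atan2(√a, √(1-a))=0.429541357; dist=6371·c=2736.608 ≈ 2736.6 km; running total=6530.8 km
Leg 2 bearing: y=sinΔλ·cosφ2=0.17044966, x=cosφ1·sinφ2-sinφ1·cosφ2·cosΔλ=0.37997466; θ=atan2(y, x)=24.1601° ≈ 24.2°
Leg 3: φ1=1.0458886, φ2=0.3727011, Δφ=-0.6731875, Δλ=-2.9430806 rad; a=sin²(Δφ/2)+cosφ1·cosφ2·sin²(Δλ/2)=0.5712268116; c=2·atan2(√a, √(1-a))=1.713736206; dist=6371·c=10918.213 ≈ 10918.2 km; running total=17449.0 km
Leg 3 bearing: y=sinΔλ·cosφ2=-0.18367170, x=cosφ1·sinφ2-sinφ1·cosφ2·cosΔλ=0.97261075; θ=atan2(y, x)=-10.6940° <0 so +360° → 349.3060° ≈ 349.3°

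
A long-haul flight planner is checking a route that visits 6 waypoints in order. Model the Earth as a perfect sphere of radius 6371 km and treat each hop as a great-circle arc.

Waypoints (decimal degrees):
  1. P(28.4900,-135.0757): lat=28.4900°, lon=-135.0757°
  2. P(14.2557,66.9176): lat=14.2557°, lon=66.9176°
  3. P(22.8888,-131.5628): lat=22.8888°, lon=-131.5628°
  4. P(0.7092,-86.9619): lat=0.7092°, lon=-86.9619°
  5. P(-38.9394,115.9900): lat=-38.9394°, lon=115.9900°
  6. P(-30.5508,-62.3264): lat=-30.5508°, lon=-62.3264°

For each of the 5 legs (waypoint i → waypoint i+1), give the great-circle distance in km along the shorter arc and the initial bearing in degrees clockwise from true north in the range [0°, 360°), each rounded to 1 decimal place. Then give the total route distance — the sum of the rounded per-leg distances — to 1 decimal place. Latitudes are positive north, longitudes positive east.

Leg 1: dist=14705.7 km, bearing=330.6°
Leg 2: dist=15420.9 km, bearing=26.3°
Leg 3: dist=5409.1 km, bearing=110.7°
Leg 4: dist=15165.0 km, bearing=206.1°
Leg 5: dist=12286.2 km, bearing=181.5°
Total: 62986.9 km

Leg 1: φ1=0.4972443, φ2=0.2488089, Δφ=-0.2484354, Δλ=3.5254482 rad; a=sin²(Δφ/2)+cosφ1·cosφ2·sin²(Δλ/2)=0.8361916773; c=2·atan2(√a, √(1-a))=2.308220290; dist=6371·c=14705.671 ≈ 14705.7 km; running total=14705.7 km
Leg 1 bearing: y=sinΔλ·cosφ2=-0.36296603, x=cosφ1·sinφ2-sinφ1·cosφ2·cosΔλ=0.64510176; θ=atan2(y, x)=-29.3642° <0 so +360° → 330.6358° ≈ 330.6°
Leg 2: φ1=0.2488089, φ2=0.3994849, Δφ=0.1506760, Δλ=-3.4641365 rad; a=sin²(Δφ/2)+cosφ1·cosφ2·sin²(Δλ/2)=0.8755353210; c=2·atan2(√a, √(1-a))=2.420478553; dist=6371·c=15420.869 ≈ 15420.9 km; running total=30126.6 km
Leg 2 bearing: y=sinΔλ·cosφ2=0.29202167, x=cosφ1·sinφ2-sinφ1·cosφ2·cosΔλ=0.59212856; θ=atan2(y, x)=26.2513° ≈ 26.3°
Leg 3: φ1=0.3994849, φ2=0.0123779, Δφ=-0.3871070, Δλ=0.7784326 rad; a=sin²(Δφ/2)+cosφ1·cosφ2·sin²(Δλ/2)=0.1696420425; c=2·atan2(√a, √(1-a))=0.849024221; dist=6371·c=5409.133 ≈ 5409.1 km; running total=35535.7 km
Leg 3 bearing: y=sinΔλ·cosφ2=0.70211045, x=cosφ1·sinφ2-sinφ1·cosφ2·cosΔλ=-0.26550970; θ=atan2(y, x)=110.7146° ≈ 110.7°
Leg 4: φ1=0.0123779, φ2=-0.6796207, Δφ=-0.6919986, Δλ=3.5421789 rad; a=sin²(Δφ/2)+cosφ1·cosφ2·sin²(Δλ/2)=0.8619791097; c=2·atan2(√a, √(1-a))=2.380319353; dist=6371·c=15165.015 ≈ 15165.0 km; running total=50700.7 km
Leg 4 bearing: y=sinΔλ·cosφ2=-0.30331385, x=cosφ1·sinφ2-sinφ1·cosφ2·cosΔλ=-0.61958470; θ=atan2(y, x)=-153.9162° <0 so +360° → 206.0838° ≈ 206.1°
Leg 5: φ1=-0.6796207, φ2=-0.5332120, Δφ=0.1464087, Δλ=-3.1122083 rad; a=sin²(Δφ/2)+cosφ1·cosφ2·sin²(Δλ/2)=0.6750392131; c=2·atan2(√a, √(1-a))=1.928451153; dist=6371·c=12286.162 ≈ 12286.2 km; running total=62986.9 km
Leg 5 bearing: y=sinΔλ·cosφ2=-0.02530155, x=cosφ1·sinφ2-sinφ1·cosφ2·cosΔλ=-0.93637862; θ=atan2(y, x)=-178.4522° <0 so +360° → 181.5478° ≈ 181.5°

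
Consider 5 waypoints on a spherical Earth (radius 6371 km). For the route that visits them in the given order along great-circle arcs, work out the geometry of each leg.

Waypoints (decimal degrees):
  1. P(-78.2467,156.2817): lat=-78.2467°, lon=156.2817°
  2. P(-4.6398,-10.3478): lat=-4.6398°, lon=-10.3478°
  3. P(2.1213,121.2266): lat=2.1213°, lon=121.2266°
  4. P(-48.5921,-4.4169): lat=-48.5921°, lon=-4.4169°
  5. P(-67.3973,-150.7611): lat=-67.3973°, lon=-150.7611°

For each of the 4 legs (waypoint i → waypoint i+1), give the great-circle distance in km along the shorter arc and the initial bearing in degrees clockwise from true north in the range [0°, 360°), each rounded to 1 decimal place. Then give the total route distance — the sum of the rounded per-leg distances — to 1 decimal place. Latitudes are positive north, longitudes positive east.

Leg 1: dist=10763.2 km, bearing=193.4°
Leg 2: dist=14633.5 km, bearing=91.3°
Leg 3: dist=12719.5 km, bearing=216.2°
Leg 4: dist=6812.0 km, bearing=194.1°
Total: 44928.2 km

Leg 1: φ1=-1.3656625, φ2=-0.0809798, Δφ=1.2846828, Δλ=-2.9082334 rad; a=sin²(Δφ/2)+cosφ1·cosφ2·sin²(Δλ/2)=0.5591660778; c=2·atan2(√a, √(1-a))=1.689406395; dist=6371·c=10763.208 ≈ 10763.2 km; running total=10763.2 km
Leg 1 bearing: y=sinΔλ·cosφ2=-0.23048920, x=cosφ1·sinφ2-sinφ1·cosφ2·cosΔλ=-0.96585311; θ=atan2(y, x)=-166.5781° <0 so +360° → 193.4219° ≈ 193.4°
Leg 2: φ1=-0.0809798, φ2=0.0370237, Δφ=0.1180035, Δλ=2.2964065 rad; a=sin²(Δφ/2)+cosφ1·cosφ2·sin²(Δλ/2)=0.8319791648; c=2·atan2(√a, √(1-a))=2.296896245; dist=6371·c=14633.526 ≈ 14633.5 km; running total=25396.7 km
Leg 2 bearing: y=sinΔλ·cosφ2=0.74758199, x=cosφ1·sinφ2-sinφ1·cosφ2·cosΔλ=-0.01674813; θ=atan2(y, x)=91.2834° ≈ 91.3°
Leg 3: φ1=0.0370237, φ2=-0.8480921, Δφ=-0.8851158, Δλ=-2.1928928 rad; a=sin²(Δφ/2)+cosφ1·cosφ2·sin²(Δλ/2)=0.7064656164; c=2·atan2(√a, √(1-a))=1.996466489; dist=6371·c=12719.488 ≈ 12719.5 km; running total=38116.2 km
Leg 3 bearing: y=sinΔλ·cosφ2=-0.53750480, x=cosφ1·sinφ2-sinφ1·cosφ2·cosΔλ=-0.73523900; θ=atan2(y, x)=-143.8309° <0 so +360° → 216.1691° ≈ 216.2°
Leg 4: φ1=-0.8480921, φ2=-1.1763048, Δφ=-0.3282127, Δλ=-2.5541881 rad; a=sin²(Δφ/2)+cosφ1·cosφ2·sin²(Δλ/2)=0.2595926758; c=2·atan2(√a, √(1-a))=1.069212759; dist=6371·c=6811.954 ≈ 6812.0 km; running total=44928.2 km
Leg 4 bearing: y=sinΔλ·cosφ2=-0.21300152, x=cosφ1·sinφ2-sinφ1·cosφ2·cosΔλ=-0.85055724; θ=atan2(y, x)=-165.9408° <0 so +360° → 194.0592° ≈ 194.1°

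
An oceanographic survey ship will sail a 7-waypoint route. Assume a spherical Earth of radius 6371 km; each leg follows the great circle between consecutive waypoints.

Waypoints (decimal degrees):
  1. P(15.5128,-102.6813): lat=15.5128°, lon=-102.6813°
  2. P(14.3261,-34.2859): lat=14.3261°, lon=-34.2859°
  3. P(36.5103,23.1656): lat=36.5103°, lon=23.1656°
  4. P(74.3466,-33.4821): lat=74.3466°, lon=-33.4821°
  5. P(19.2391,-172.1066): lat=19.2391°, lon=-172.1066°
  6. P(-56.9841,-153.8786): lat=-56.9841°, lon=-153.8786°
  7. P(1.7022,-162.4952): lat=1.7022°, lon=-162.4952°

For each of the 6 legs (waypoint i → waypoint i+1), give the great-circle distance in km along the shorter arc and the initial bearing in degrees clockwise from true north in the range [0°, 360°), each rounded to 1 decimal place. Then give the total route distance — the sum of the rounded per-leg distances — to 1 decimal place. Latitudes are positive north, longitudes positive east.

Leg 1: φ1=0.2707494, φ2=0.2500376, Δφ=-0.0207118, Δλ=1.1937249 rad; a=sin²(Δφ/2)+cosφ1·cosφ2·sin²(Δλ/2)=0.2950339652; c=2·atan2(√a, √(1-a))=1.148416741; dist=6371·c=7316.563 ≈ 7316.6 km; running total=7316.6 km
Leg 1 bearing: y=sinΔλ·cosφ2=0.90083469, x=cosφ1·sinφ2-sinφ1·cosφ2·cosΔλ=0.14301242; θ=atan2(y, x)=80.9793° ≈ 81.0°
Leg 2: φ1=0.2500376, φ2=0.6372249, Δφ=0.3871873, Δλ=1.0027178 rad; a=sin²(Δφ/2)+cosφ1·cosφ2·sin²(Δλ/2)=0.2169000257; c=2·atan2(√a, √(1-a))=0.968908025; dist=6371·c=6172.913 ≈ 6172.9 km; running total=13489.5 km
Leg 2 bearing: y=sinΔλ·cosφ2=0.67751000, x=cosφ1·sinφ2-sinφ1·cosφ2·cosΔλ=0.46946545; θ=atan2(y, x)=55.2808° ≈ 55.3°
Leg 3: φ1=0.6372249, φ2=1.2975930, Δφ=0.6603680, Δλ=-0.9886889 rad; a=sin²(Δφ/2)+cosφ1·cosφ2·sin²(Δλ/2)=0.1539347660; c=2·atan2(√a, √(1-a))=0.806359718; dist=6371·c=5137.318 ≈ 5137.3 km; running total=18626.8 km
Leg 3 bearing: y=sinΔλ·cosφ2=-0.22538004, x=cosφ1·sinφ2-sinφ1·cosφ2·cosΔλ=0.68568160; θ=atan2(y, x)=-18.1954° <0 so +360° → 341.8046° ≈ 341.8°
Leg 4: φ1=1.2975930, φ2=0.3357856, Δφ=-0.9618073, Δλ=-2.4194539 rad; a=sin²(Δφ/2)+cosφ1·cosφ2·sin²(Δλ/2)=0.4369358760; c=2·atan2(√a, √(1-a))=1.444331247; dist=6371·c=9201.834 ≈ 9201.8 km; running total=27828.6 km
Leg 4 bearing: y=sinΔλ·cosφ2=-0.62407584, x=cosφ1·sinφ2-sinφ1·cosφ2·cosΔλ=0.77111673; θ=atan2(y, x)=-38.9837° <0 so +360° → 321.0163° ≈ 321.0°
Leg 5: φ1=0.3357856, φ2=-0.9945602, Δφ=-1.3303458, Δλ=0.3181386 rad; a=sin²(Δφ/2)+cosφ1·cosφ2·sin²(Δλ/2)=0.3938374143; c=2·atan2(√a, √(1-a))=1.356842555; dist=6371·c=8644.444 ≈ 8644.4 km; running total=36473.0 km
Leg 5 bearing: y=sinΔλ·cosφ2=0.17043541, x=cosφ1·sinφ2-sinφ1·cosφ2·cosΔλ=-0.96222128; θ=atan2(y, x)=169.9555° ≈ 170.0°
Leg 6: φ1=-0.9945602, φ2=0.0297090, Δφ=1.0242692, Δλ=-0.1503880 rad; a=sin²(Δφ/2)+cosφ1·cosφ2·sin²(Δλ/2)=0.2432119192; c=2·atan2(√a, √(1-a))=1.031448903; dist=6371·c=6571.361 ≈ 6571.4 km; running total=43044.4 km
Leg 6 bearing: y=sinΔλ·cosφ2=-0.14975569, x=cosφ1·sinφ2-sinφ1·cosφ2·cosΔλ=0.84487440; θ=atan2(y, x)=-10.0514° <0 so +360° → 349.9486° ≈ 349.9°

Leg 1: dist=7316.6 km, bearing=81.0°
Leg 2: dist=6172.9 km, bearing=55.3°
Leg 3: dist=5137.3 km, bearing=341.8°
Leg 4: dist=9201.8 km, bearing=321.0°
Leg 5: dist=8644.4 km, bearing=170.0°
Leg 6: dist=6571.4 km, bearing=349.9°
Total: 43044.4 km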